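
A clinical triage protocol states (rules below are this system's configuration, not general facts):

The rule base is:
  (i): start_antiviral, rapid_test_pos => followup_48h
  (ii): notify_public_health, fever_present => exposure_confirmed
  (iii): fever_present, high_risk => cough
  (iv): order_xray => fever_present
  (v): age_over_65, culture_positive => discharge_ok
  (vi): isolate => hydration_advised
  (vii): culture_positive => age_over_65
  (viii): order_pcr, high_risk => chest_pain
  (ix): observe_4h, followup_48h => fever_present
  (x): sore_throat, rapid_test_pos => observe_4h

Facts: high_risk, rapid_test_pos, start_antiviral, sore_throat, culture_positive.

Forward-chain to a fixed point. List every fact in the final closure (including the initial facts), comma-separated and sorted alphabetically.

age_over_65, cough, culture_positive, discharge_ok, fever_present, followup_48h, high_risk, observe_4h, rapid_test_pos, sore_throat, start_antiviral

Round 1 fires (i), (vii), (x), giving followup_48h, age_over_65, observe_4h.
Round 2 fires (v), (ix), giving discharge_ok, fever_present.
Round 3 fires (iii), giving cough.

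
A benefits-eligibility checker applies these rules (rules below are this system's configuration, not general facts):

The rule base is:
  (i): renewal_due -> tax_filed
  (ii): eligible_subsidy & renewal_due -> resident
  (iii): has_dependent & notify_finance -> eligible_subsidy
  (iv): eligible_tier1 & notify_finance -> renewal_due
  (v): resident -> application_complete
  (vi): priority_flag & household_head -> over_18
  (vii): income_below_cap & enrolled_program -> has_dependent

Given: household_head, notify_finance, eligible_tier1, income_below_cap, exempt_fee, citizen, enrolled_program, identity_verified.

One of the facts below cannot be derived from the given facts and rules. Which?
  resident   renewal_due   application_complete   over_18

over_18

Round 1 fires (iv), (vii), giving renewal_due, has_dependent.
Round 2 fires (i), (iii), giving tax_filed, eligible_subsidy.
Round 3 fires (ii), giving resident.
Round 4 fires (v), giving application_complete.
Derived: renewal_due (round 1), application_complete (round 4), resident (round 3). over_18 never appears in any round.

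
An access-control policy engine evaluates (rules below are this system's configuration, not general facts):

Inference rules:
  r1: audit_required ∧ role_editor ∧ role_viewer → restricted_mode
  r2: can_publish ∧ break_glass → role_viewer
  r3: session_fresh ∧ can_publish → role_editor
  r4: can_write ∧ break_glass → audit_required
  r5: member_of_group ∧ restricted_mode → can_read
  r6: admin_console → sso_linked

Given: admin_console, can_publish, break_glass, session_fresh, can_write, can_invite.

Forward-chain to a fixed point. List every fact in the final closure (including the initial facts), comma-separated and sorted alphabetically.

Round 1 — r2, r3, r4, r6, derive role_viewer, role_editor, audit_required, sso_linked.
Round 2 — r1, derive restricted_mode.

admin_console, audit_required, break_glass, can_invite, can_publish, can_write, restricted_mode, role_editor, role_viewer, session_fresh, sso_linked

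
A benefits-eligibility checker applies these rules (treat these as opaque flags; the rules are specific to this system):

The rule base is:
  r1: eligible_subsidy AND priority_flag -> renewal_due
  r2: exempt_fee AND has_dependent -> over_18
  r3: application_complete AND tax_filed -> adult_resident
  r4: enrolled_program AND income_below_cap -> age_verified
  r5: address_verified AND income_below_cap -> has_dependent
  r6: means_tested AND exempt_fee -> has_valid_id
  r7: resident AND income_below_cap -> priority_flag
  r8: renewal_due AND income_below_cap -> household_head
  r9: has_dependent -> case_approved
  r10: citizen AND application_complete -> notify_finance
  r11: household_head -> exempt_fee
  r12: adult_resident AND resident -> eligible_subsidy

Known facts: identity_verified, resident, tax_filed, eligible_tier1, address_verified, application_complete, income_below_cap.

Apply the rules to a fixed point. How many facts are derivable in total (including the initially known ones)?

16

Round 1: r3 [application_complete AND tax_filed -> adult_resident]; r5 [address_verified AND income_below_cap -> has_dependent]; r7 [resident AND income_below_cap -> priority_flag]. Adds adult_resident, has_dependent, priority_flag.
Round 2: r9 [has_dependent -> case_approved]; r12 [adult_resident AND resident -> eligible_subsidy]. Adds case_approved, eligible_subsidy.
Round 3: r1 [eligible_subsidy AND priority_flag -> renewal_due]. Adds renewal_due.
Round 4: r8 [renewal_due AND income_below_cap -> household_head]. Adds household_head.
Round 5: r11 [household_head -> exempt_fee]. Adds exempt_fee.
Round 6: r2 [exempt_fee AND has_dependent -> over_18]. Adds over_18.
Closure: {address_verified, adult_resident, application_complete, case_approved, eligible_subsidy, eligible_tier1, exempt_fee, has_dependent, household_head, identity_verified, income_below_cap, over_18, priority_flag, renewal_due, resident, tax_filed} — 16 facts.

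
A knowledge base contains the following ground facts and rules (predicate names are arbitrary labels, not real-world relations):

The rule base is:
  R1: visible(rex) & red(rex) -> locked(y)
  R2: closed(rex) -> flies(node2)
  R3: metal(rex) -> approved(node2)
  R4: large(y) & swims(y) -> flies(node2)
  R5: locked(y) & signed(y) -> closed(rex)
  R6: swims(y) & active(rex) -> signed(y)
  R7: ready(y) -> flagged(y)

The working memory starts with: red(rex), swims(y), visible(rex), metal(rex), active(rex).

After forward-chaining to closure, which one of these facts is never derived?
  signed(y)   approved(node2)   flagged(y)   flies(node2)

Round 1: R1 [visible(rex) & red(rex) -> locked(y)]; R3 [metal(rex) -> approved(node2)]; R6 [swims(y) & active(rex) -> signed(y)]. Adds locked(y), approved(node2), signed(y).
Round 2: R5 [locked(y) & signed(y) -> closed(rex)]. Adds closed(rex).
Round 3: R2 [closed(rex) -> flies(node2)]. Adds flies(node2).
Derived: signed(y) (round 1), approved(node2) (round 1), flies(node2) (round 3). flagged(y) never appears in any round.

flagged(y)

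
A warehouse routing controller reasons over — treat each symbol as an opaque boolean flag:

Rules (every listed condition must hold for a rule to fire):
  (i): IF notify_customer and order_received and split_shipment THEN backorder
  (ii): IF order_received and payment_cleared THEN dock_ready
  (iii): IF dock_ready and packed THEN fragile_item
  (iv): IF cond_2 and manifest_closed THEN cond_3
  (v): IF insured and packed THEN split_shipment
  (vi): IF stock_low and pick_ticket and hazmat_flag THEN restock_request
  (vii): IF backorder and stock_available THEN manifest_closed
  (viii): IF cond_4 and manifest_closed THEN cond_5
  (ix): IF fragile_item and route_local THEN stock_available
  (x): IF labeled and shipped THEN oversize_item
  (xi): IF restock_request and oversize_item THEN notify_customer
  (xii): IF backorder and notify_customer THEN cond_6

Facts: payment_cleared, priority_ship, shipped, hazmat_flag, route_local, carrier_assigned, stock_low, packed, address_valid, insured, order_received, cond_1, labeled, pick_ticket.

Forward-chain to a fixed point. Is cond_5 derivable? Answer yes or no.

no

Round 1 — (ii), (v), (vi), (x), derive dock_ready, split_shipment, restock_request, oversize_item.
Round 2 — (iii), (xi), derive fragile_item, notify_customer.
Round 3 — (i), (ix), derive backorder, stock_available.
Round 4 — (vii), (xii), derive manifest_closed, cond_6.
Fixed point reached. cond_5 is concluded only by (viii); (viii) needs cond_4 (never derived).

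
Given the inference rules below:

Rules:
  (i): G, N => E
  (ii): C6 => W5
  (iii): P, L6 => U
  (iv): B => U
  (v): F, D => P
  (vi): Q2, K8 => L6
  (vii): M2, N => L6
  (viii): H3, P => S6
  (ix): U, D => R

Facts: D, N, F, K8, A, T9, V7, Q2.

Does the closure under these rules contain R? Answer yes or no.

yes

Round 1 fires (v), (vi), giving P, L6.
Round 2 fires (iii), giving U.
Round 3 fires (ix), giving R.
R appears in round 3, so it is derivable.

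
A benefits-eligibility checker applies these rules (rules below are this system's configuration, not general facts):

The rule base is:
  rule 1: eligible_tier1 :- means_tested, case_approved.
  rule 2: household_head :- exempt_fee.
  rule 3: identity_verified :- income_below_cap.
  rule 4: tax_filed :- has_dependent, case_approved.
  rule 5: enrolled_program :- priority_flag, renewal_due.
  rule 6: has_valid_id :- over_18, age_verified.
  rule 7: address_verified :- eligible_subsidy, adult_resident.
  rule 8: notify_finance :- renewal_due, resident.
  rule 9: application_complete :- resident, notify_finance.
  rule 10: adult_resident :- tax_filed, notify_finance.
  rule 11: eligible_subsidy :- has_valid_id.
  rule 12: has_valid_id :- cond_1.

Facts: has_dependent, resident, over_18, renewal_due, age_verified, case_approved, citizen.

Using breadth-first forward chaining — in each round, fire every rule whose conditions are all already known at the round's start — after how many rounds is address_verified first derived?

3

Round 1: rule 4 [tax_filed :- has_dependent, case_approved.]; rule 6 [has_valid_id :- over_18, age_verified.]; rule 8 [notify_finance :- renewal_due, resident.]. Adds tax_filed, has_valid_id, notify_finance.
Round 2: rule 9 [application_complete :- resident, notify_finance.]; rule 10 [adult_resident :- tax_filed, notify_finance.]; rule 11 [eligible_subsidy :- has_valid_id.]. Adds application_complete, adult_resident, eligible_subsidy.
Round 3: rule 7 [address_verified :- eligible_subsidy, adult_resident.]. Adds address_verified.
address_verified first appears in round 3.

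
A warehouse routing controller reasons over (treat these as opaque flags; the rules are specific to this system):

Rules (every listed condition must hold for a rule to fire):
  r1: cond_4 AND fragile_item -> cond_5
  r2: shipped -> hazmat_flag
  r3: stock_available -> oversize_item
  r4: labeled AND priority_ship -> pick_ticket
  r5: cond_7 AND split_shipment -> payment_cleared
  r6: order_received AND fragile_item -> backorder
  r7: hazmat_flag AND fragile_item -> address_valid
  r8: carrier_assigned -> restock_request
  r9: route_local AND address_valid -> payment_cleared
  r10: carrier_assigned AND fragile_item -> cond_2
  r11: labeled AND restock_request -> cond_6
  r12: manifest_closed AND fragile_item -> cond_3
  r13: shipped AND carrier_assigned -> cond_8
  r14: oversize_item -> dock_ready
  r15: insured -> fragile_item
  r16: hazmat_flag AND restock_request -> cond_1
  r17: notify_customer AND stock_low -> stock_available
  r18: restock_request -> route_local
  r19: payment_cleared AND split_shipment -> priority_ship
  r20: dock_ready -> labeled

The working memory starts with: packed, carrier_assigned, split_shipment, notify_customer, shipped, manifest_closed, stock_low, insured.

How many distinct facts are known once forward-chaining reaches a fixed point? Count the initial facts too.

Round 1: r2 [shipped -> hazmat_flag]; r8 [carrier_assigned -> restock_request]; r13 [shipped AND carrier_assigned -> cond_8]; r15 [insured -> fragile_item]; r17 [notify_customer AND stock_low -> stock_available]. New: hazmat_flag, restock_request, cond_8, fragile_item, stock_available.
Round 2: r3 [stock_available -> oversize_item]; r7 [hazmat_flag AND fragile_item -> address_valid]; r10 [carrier_assigned AND fragile_item -> cond_2]; r12 [manifest_closed AND fragile_item -> cond_3]; r16 [hazmat_flag AND restock_request -> cond_1]; r18 [restock_request -> route_local]. New: oversize_item, address_valid, cond_2, cond_3, cond_1, route_local.
Round 3: r9 [route_local AND address_valid -> payment_cleared]; r14 [oversize_item -> dock_ready]. New: payment_cleared, dock_ready.
Round 4: r19 [payment_cleared AND split_shipment -> priority_ship]; r20 [dock_ready -> labeled]. New: priority_ship, labeled.
Round 5: r4 [labeled AND priority_ship -> pick_ticket]; r11 [labeled AND restock_request -> cond_6]. New: pick_ticket, cond_6.
Closure: {address_valid, carrier_assigned, cond_1, cond_2, cond_3, cond_6, cond_8, dock_ready, fragile_item, hazmat_flag, insured, labeled, manifest_closed, notify_customer, oversize_item, packed, payment_cleared, pick_ticket, priority_ship, restock_request, route_local, shipped, split_shipment, stock_available, stock_low} — 25 facts.

25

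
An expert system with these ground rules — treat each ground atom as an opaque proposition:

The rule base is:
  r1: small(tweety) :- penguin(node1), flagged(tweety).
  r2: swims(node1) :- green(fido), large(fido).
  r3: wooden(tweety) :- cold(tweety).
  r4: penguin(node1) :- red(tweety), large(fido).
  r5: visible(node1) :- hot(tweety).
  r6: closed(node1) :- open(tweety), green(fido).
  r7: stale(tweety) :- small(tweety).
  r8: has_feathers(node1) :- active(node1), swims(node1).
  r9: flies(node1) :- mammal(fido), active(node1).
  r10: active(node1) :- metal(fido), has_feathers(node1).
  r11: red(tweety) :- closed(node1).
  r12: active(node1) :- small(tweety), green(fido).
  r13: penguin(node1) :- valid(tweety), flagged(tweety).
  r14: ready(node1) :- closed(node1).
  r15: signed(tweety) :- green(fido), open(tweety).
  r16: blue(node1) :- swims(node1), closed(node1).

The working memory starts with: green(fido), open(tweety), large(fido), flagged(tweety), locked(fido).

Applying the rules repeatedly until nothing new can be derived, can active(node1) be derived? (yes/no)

yes

[1] r2 [swims(node1) :- green(fido), large(fido).]; r6 [closed(node1) :- open(tweety), green(fido).]; r15 [signed(tweety) :- green(fido), open(tweety).]. ⇒ new: swims(node1), closed(node1), signed(tweety).
[2] r11 [red(tweety) :- closed(node1).]; r14 [ready(node1) :- closed(node1).]; r16 [blue(node1) :- swims(node1), closed(node1).]. ⇒ new: red(tweety), ready(node1), blue(node1).
[3] r4 [penguin(node1) :- red(tweety), large(fido).]. ⇒ new: penguin(node1).
[4] r1 [small(tweety) :- penguin(node1), flagged(tweety).]. ⇒ new: small(tweety).
[5] r7 [stale(tweety) :- small(tweety).]; r12 [active(node1) :- small(tweety), green(fido).]. ⇒ new: stale(tweety), active(node1).
[6] r8 [has_feathers(node1) :- active(node1), swims(node1).]. ⇒ new: has_feathers(node1).
active(node1) appears in round 5, so it is derivable.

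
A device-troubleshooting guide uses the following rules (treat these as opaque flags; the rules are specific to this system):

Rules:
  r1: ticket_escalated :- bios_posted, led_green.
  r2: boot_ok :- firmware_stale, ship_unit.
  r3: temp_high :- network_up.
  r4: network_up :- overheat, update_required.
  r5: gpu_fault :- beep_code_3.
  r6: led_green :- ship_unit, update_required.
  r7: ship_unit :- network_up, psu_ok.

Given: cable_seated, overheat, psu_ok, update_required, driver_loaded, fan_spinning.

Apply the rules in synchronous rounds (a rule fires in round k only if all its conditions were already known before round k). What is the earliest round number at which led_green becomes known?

3

Round 1: r4 [network_up :- overheat, update_required.]. Adds network_up.
Round 2: r3 [temp_high :- network_up.]; r7 [ship_unit :- network_up, psu_ok.]. Adds temp_high, ship_unit.
Round 3: r6 [led_green :- ship_unit, update_required.]. Adds led_green.
led_green first appears in round 3.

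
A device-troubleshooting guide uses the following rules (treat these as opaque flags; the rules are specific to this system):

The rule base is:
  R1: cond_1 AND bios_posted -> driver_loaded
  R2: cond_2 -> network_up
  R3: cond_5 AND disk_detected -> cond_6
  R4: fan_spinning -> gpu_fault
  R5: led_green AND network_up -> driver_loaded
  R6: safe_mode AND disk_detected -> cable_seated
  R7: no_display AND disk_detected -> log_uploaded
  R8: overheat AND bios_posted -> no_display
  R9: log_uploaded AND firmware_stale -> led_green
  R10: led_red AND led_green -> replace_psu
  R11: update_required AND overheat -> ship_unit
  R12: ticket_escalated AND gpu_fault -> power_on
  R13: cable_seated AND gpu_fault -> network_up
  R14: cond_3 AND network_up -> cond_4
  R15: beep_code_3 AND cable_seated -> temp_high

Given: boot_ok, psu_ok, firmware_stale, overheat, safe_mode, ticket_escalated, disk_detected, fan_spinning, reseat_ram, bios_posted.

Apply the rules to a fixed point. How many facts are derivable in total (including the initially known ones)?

Round 1: R4 [fan_spinning -> gpu_fault]; R6 [safe_mode AND disk_detected -> cable_seated]; R8 [overheat AND bios_posted -> no_display]. New: gpu_fault, cable_seated, no_display.
Round 2: R7 [no_display AND disk_detected -> log_uploaded]; R12 [ticket_escalated AND gpu_fault -> power_on]; R13 [cable_seated AND gpu_fault -> network_up]. New: log_uploaded, power_on, network_up.
Round 3: R9 [log_uploaded AND firmware_stale -> led_green]. New: led_green.
Round 4: R5 [led_green AND network_up -> driver_loaded]. New: driver_loaded.
Closure: {bios_posted, boot_ok, cable_seated, disk_detected, driver_loaded, fan_spinning, firmware_stale, gpu_fault, led_green, log_uploaded, network_up, no_display, overheat, power_on, psu_ok, reseat_ram, safe_mode, ticket_escalated} — 18 facts.

18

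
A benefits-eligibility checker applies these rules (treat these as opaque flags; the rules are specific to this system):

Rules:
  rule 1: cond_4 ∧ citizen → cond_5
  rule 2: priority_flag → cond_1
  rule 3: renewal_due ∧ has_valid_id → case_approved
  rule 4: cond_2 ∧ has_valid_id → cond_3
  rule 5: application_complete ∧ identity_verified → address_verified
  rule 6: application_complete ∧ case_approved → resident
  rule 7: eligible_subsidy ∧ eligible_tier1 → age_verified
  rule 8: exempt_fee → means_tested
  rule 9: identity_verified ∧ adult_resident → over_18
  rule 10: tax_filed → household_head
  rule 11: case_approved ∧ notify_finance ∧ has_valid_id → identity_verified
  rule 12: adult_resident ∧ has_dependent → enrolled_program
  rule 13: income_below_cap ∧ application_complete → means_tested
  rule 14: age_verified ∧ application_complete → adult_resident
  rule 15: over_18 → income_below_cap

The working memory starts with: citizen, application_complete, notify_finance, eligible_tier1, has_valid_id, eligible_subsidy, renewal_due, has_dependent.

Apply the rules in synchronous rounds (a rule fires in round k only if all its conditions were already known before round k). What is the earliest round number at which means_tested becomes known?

5

Round 1 fires rule 3, rule 7, giving case_approved, age_verified.
Round 2 fires rule 6, rule 11, rule 14, giving resident, identity_verified, adult_resident.
Round 3 fires rule 5, rule 9, rule 12, giving address_verified, over_18, enrolled_program.
Round 4 fires rule 15, giving income_below_cap.
Round 5 fires rule 13, giving means_tested.
means_tested first appears in round 5.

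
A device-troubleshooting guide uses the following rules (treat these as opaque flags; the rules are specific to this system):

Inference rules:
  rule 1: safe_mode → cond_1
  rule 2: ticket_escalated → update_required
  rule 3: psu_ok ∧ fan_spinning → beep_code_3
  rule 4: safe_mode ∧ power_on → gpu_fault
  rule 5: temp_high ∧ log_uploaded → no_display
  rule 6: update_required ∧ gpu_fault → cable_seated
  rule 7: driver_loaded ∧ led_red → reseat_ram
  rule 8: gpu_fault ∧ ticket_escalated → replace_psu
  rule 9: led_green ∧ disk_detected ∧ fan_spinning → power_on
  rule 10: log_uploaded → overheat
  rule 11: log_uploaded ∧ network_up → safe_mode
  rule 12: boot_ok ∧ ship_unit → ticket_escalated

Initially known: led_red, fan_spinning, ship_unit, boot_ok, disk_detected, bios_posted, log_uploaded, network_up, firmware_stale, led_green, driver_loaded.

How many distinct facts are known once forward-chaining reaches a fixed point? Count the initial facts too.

21

[1] rule 7 [driver_loaded ∧ led_red → reseat_ram]; rule 9 [led_green ∧ disk_detected ∧ fan_spinning → power_on]; rule 10 [log_uploaded → overheat]; rule 11 [log_uploaded ∧ network_up → safe_mode]; rule 12 [boot_ok ∧ ship_unit → ticket_escalated]. ⇒ new: reseat_ram, power_on, overheat, safe_mode, ticket_escalated.
[2] rule 1 [safe_mode → cond_1]; rule 2 [ticket_escalated → update_required]; rule 4 [safe_mode ∧ power_on → gpu_fault]. ⇒ new: cond_1, update_required, gpu_fault.
[3] rule 6 [update_required ∧ gpu_fault → cable_seated]; rule 8 [gpu_fault ∧ ticket_escalated → replace_psu]. ⇒ new: cable_seated, replace_psu.
Closure: {bios_posted, boot_ok, cable_seated, cond_1, disk_detected, driver_loaded, fan_spinning, firmware_stale, gpu_fault, led_green, led_red, log_uploaded, network_up, overheat, power_on, replace_psu, reseat_ram, safe_mode, ship_unit, ticket_escalated, update_required} — 21 facts.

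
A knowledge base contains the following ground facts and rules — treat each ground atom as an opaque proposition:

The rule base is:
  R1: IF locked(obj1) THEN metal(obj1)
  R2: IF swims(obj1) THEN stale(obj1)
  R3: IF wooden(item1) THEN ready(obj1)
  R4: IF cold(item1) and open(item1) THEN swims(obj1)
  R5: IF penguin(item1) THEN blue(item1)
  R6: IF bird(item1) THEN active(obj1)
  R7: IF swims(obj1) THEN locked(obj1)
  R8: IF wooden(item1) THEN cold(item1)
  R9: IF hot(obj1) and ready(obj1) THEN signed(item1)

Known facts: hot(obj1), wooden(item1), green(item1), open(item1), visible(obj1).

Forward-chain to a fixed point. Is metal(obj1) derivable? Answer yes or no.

yes

Round 1: R3 [IF wooden(item1) THEN ready(obj1)]; R8 [IF wooden(item1) THEN cold(item1)]. Adds ready(obj1), cold(item1).
Round 2: R4 [IF cold(item1) and open(item1) THEN swims(obj1)]; R9 [IF hot(obj1) and ready(obj1) THEN signed(item1)]. Adds swims(obj1), signed(item1).
Round 3: R2 [IF swims(obj1) THEN stale(obj1)]; R7 [IF swims(obj1) THEN locked(obj1)]. Adds stale(obj1), locked(obj1).
Round 4: R1 [IF locked(obj1) THEN metal(obj1)]. Adds metal(obj1).
metal(obj1) appears in round 4, so it is derivable.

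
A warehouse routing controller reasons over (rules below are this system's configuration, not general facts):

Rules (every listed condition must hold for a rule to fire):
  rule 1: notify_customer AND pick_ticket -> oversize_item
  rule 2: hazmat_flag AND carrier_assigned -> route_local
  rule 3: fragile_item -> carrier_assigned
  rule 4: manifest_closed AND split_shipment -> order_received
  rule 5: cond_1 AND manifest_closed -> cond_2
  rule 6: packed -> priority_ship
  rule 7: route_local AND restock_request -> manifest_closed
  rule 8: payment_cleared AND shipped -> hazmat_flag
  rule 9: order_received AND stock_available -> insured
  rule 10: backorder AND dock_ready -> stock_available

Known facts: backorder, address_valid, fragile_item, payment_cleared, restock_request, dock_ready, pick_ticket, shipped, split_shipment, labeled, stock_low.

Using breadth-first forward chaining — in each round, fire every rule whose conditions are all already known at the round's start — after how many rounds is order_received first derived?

Round 1 fires rule 3, rule 8, rule 10, giving carrier_assigned, hazmat_flag, stock_available.
Round 2 fires rule 2, giving route_local.
Round 3 fires rule 7, giving manifest_closed.
Round 4 fires rule 4, giving order_received.
order_received first appears in round 4.

4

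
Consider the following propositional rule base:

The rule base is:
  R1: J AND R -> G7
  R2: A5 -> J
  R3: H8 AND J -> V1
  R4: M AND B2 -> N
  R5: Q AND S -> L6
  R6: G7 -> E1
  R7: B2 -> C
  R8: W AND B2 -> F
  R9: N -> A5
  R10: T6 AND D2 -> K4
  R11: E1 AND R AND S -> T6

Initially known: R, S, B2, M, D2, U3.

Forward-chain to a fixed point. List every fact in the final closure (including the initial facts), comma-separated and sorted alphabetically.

Round 1: R4 [M AND B2 -> N]; R7 [B2 -> C]. Adds N, C.
Round 2: R9 [N -> A5]. Adds A5.
Round 3: R2 [A5 -> J]. Adds J.
Round 4: R1 [J AND R -> G7]. Adds G7.
Round 5: R6 [G7 -> E1]. Adds E1.
Round 6: R11 [E1 AND R AND S -> T6]. Adds T6.
Round 7: R10 [T6 AND D2 -> K4]. Adds K4.

A5, B2, C, D2, E1, G7, J, K4, M, N, R, S, T6, U3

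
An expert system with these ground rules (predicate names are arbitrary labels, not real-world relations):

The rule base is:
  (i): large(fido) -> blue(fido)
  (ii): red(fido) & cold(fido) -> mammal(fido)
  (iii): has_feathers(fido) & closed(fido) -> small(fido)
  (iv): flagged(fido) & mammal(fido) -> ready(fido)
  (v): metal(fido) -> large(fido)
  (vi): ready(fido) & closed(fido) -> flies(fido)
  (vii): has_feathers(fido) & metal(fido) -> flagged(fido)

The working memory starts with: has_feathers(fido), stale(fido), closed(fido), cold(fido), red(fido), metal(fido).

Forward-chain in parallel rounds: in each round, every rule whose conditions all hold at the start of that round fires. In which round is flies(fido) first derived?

3

Round 1: (ii) [red(fido) & cold(fido) -> mammal(fido)]; (iii) [has_feathers(fido) & closed(fido) -> small(fido)]; (v) [metal(fido) -> large(fido)]; (vii) [has_feathers(fido) & metal(fido) -> flagged(fido)]. Adds mammal(fido), small(fido), large(fido), flagged(fido).
Round 2: (i) [large(fido) -> blue(fido)]; (iv) [flagged(fido) & mammal(fido) -> ready(fido)]. Adds blue(fido), ready(fido).
Round 3: (vi) [ready(fido) & closed(fido) -> flies(fido)]. Adds flies(fido).
flies(fido) first appears in round 3.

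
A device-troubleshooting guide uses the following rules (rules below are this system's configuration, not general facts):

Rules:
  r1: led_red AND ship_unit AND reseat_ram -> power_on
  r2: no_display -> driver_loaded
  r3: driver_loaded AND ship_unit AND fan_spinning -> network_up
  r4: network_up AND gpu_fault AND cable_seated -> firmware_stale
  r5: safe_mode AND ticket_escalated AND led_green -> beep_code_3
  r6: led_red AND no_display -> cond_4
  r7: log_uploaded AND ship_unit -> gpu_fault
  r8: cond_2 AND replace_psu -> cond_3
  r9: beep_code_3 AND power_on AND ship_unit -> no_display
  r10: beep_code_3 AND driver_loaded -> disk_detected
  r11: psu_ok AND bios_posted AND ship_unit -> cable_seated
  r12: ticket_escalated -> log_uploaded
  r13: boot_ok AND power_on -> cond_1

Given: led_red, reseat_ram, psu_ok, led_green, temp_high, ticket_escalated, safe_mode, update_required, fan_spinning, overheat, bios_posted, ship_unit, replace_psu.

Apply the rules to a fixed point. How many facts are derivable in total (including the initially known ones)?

Round 1: r1 [led_red AND ship_unit AND reseat_ram -> power_on]; r5 [safe_mode AND ticket_escalated AND led_green -> beep_code_3]; r11 [psu_ok AND bios_posted AND ship_unit -> cable_seated]; r12 [ticket_escalated -> log_uploaded]. New: power_on, beep_code_3, cable_seated, log_uploaded.
Round 2: r7 [log_uploaded AND ship_unit -> gpu_fault]; r9 [beep_code_3 AND power_on AND ship_unit -> no_display]. New: gpu_fault, no_display.
Round 3: r2 [no_display -> driver_loaded]; r6 [led_red AND no_display -> cond_4]. New: driver_loaded, cond_4.
Round 4: r3 [driver_loaded AND ship_unit AND fan_spinning -> network_up]; r10 [beep_code_3 AND driver_loaded -> disk_detected]. New: network_up, disk_detected.
Round 5: r4 [network_up AND gpu_fault AND cable_seated -> firmware_stale]. New: firmware_stale.
Closure: {beep_code_3, bios_posted, cable_seated, cond_4, disk_detected, driver_loaded, fan_spinning, firmware_stale, gpu_fault, led_green, led_red, log_uploaded, network_up, no_display, overheat, power_on, psu_ok, replace_psu, reseat_ram, safe_mode, ship_unit, temp_high, ticket_escalated, update_required} — 24 facts.

24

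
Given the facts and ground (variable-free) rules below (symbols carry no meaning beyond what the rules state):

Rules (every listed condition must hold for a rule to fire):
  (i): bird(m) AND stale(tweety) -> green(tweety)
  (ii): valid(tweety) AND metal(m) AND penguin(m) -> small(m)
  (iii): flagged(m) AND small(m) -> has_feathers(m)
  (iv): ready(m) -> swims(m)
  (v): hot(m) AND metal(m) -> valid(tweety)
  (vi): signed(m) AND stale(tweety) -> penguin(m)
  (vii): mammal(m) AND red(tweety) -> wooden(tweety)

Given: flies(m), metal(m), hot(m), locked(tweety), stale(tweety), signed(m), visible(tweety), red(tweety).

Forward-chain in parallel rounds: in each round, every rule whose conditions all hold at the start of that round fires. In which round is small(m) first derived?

2

Round 1: (v) [hot(m) AND metal(m) -> valid(tweety)]; (vi) [signed(m) AND stale(tweety) -> penguin(m)]. New: valid(tweety), penguin(m).
Round 2: (ii) [valid(tweety) AND metal(m) AND penguin(m) -> small(m)]. New: small(m).
small(m) first appears in round 2.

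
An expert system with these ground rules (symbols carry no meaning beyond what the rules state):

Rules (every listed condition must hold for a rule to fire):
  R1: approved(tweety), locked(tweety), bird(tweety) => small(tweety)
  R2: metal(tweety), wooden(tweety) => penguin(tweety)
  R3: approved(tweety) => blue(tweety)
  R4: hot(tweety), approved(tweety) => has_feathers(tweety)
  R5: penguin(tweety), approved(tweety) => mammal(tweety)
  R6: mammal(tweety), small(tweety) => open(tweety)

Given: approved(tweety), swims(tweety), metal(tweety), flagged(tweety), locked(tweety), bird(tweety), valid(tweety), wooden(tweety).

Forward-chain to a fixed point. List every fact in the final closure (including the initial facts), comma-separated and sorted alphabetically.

approved(tweety), bird(tweety), blue(tweety), flagged(tweety), locked(tweety), mammal(tweety), metal(tweety), open(tweety), penguin(tweety), small(tweety), swims(tweety), valid(tweety), wooden(tweety)

Round 1 fires R1, R2, R3, giving small(tweety), penguin(tweety), blue(tweety).
Round 2 fires R5, giving mammal(tweety).
Round 3 fires R6, giving open(tweety).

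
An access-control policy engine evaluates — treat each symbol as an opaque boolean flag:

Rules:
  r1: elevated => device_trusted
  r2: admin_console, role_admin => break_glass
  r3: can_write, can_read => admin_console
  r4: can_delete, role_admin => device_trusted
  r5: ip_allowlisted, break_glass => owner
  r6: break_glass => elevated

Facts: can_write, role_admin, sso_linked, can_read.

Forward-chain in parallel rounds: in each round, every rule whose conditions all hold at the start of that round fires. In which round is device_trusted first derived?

4

[1] r3 [can_write, can_read => admin_console]. ⇒ new: admin_console.
[2] r2 [admin_console, role_admin => break_glass]. ⇒ new: break_glass.
[3] r6 [break_glass => elevated]. ⇒ new: elevated.
[4] r1 [elevated => device_trusted]. ⇒ new: device_trusted.
device_trusted first appears in round 4.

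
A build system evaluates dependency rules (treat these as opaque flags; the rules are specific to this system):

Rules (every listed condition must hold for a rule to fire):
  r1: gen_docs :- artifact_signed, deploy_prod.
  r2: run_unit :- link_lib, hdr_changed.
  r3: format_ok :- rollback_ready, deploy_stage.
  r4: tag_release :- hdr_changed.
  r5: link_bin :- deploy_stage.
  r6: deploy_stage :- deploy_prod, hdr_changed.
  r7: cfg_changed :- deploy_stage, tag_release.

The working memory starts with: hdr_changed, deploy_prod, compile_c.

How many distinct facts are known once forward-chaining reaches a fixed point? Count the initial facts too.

Round 1: r4 [tag_release :- hdr_changed.]; r6 [deploy_stage :- deploy_prod, hdr_changed.]. New: tag_release, deploy_stage.
Round 2: r5 [link_bin :- deploy_stage.]; r7 [cfg_changed :- deploy_stage, tag_release.]. New: link_bin, cfg_changed.
Closure: {cfg_changed, compile_c, deploy_prod, deploy_stage, hdr_changed, link_bin, tag_release} — 7 facts.

7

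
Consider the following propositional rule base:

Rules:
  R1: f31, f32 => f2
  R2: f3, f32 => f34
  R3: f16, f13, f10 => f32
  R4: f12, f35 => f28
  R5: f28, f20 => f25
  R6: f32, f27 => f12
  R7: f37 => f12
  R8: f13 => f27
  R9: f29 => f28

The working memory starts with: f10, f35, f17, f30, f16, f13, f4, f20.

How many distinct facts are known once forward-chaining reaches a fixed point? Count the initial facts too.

13

Round 1 fires R3, R8, giving f32, f27.
Round 2 fires R6, giving f12.
Round 3 fires R4, giving f28.
Round 4 fires R5, giving f25.
Closure: {f10, f12, f13, f16, f17, f20, f25, f27, f28, f30, f32, f35, f4} — 13 facts.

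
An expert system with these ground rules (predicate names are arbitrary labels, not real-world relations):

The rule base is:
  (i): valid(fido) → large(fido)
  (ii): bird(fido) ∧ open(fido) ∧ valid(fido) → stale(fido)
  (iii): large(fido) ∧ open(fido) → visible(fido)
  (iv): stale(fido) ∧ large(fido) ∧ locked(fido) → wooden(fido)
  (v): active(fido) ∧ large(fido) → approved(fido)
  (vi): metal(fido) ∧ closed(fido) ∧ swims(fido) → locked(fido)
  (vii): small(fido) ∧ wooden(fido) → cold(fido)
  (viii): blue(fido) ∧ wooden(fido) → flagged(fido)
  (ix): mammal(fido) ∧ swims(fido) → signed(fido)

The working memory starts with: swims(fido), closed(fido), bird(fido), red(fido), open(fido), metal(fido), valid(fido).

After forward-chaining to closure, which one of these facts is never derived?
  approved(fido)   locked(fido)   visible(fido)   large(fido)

approved(fido)

[1] (i) [valid(fido) → large(fido)]; (ii) [bird(fido) ∧ open(fido) ∧ valid(fido) → stale(fido)]; (vi) [metal(fido) ∧ closed(fido) ∧ swims(fido) → locked(fido)]. ⇒ new: large(fido), stale(fido), locked(fido).
[2] (iii) [large(fido) ∧ open(fido) → visible(fido)]; (iv) [stale(fido) ∧ large(fido) ∧ locked(fido) → wooden(fido)]. ⇒ new: visible(fido), wooden(fido).
Derived: large(fido) (round 1), locked(fido) (round 1), visible(fido) (round 2). approved(fido) never appears in any round.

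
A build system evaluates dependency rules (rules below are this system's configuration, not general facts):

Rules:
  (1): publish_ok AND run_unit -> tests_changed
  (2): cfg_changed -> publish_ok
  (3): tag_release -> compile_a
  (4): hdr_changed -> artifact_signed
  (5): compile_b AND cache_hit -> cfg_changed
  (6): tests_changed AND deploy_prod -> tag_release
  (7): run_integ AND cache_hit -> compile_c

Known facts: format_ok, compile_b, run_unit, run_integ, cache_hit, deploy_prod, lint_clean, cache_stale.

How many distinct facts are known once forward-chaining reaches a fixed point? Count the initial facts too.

14

[1] (5) [compile_b AND cache_hit -> cfg_changed]; (7) [run_integ AND cache_hit -> compile_c]. ⇒ new: cfg_changed, compile_c.
[2] (2) [cfg_changed -> publish_ok]. ⇒ new: publish_ok.
[3] (1) [publish_ok AND run_unit -> tests_changed]. ⇒ new: tests_changed.
[4] (6) [tests_changed AND deploy_prod -> tag_release]. ⇒ new: tag_release.
[5] (3) [tag_release -> compile_a]. ⇒ new: compile_a.
Closure: {cache_hit, cache_stale, cfg_changed, compile_a, compile_b, compile_c, deploy_prod, format_ok, lint_clean, publish_ok, run_integ, run_unit, tag_release, tests_changed} — 14 facts.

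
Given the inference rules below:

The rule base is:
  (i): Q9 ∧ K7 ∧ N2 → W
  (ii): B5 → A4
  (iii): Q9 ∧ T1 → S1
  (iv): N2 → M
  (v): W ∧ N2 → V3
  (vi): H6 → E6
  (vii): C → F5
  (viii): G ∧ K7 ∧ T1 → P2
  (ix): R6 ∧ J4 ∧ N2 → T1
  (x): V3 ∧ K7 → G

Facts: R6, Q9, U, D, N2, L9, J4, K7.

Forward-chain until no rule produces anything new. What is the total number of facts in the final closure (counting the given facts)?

Round 1 — (i), (iv), (ix), derive W, M, T1.
Round 2 — (iii), (v), derive S1, V3.
Round 3 — (x), derive G.
Round 4 — (viii), derive P2.
Closure: {D, G, J4, K7, L9, M, N2, P2, Q9, R6, S1, T1, U, V3, W} — 15 facts.

15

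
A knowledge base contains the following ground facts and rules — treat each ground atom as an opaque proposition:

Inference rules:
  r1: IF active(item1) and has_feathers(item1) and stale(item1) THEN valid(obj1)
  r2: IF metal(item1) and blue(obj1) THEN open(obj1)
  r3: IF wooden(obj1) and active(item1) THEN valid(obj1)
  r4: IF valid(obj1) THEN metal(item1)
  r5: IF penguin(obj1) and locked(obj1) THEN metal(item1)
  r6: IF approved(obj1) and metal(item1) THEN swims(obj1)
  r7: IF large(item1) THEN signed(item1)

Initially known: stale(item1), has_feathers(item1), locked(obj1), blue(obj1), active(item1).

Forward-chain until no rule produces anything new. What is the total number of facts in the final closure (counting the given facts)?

Round 1 — r1, derive valid(obj1).
Round 2 — r4, derive metal(item1).
Round 3 — r2, derive open(obj1).
Closure: {active(item1), blue(obj1), has_feathers(item1), locked(obj1), metal(item1), open(obj1), stale(item1), valid(obj1)} — 8 facts.

8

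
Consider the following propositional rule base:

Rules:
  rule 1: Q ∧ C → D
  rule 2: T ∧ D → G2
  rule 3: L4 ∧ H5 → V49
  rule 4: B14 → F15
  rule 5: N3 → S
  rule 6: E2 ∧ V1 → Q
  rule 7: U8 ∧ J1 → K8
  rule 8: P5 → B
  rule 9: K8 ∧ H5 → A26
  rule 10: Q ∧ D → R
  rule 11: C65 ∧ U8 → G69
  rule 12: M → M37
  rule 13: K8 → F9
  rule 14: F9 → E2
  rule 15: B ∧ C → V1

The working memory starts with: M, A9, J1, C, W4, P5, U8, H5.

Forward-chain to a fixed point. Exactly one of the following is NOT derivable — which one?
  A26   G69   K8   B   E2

Round 1: rule 7 [U8 ∧ J1 → K8]; rule 8 [P5 → B]; rule 12 [M → M37]. New: K8, B, M37.
Round 2: rule 9 [K8 ∧ H5 → A26]; rule 13 [K8 → F9]; rule 15 [B ∧ C → V1]. New: A26, F9, V1.
Round 3: rule 14 [F9 → E2]. New: E2.
Round 4: rule 6 [E2 ∧ V1 → Q]. New: Q.
Round 5: rule 1 [Q ∧ C → D]. New: D.
Round 6: rule 10 [Q ∧ D → R]. New: R.
Derived: A26 (round 2), K8 (round 1), B (round 1), E2 (round 3). G69 never appears in any round.

G69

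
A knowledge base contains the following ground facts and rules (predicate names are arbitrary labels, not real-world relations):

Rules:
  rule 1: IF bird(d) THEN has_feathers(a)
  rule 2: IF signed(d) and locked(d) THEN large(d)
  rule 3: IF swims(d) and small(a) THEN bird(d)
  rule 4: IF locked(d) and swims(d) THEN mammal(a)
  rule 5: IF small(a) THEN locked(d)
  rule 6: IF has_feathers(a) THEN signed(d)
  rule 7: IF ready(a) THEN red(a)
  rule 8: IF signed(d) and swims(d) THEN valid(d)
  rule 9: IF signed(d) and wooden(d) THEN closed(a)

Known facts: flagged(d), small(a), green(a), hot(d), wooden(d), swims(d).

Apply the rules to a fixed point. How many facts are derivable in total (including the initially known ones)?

14

Round 1: rule 3 [IF swims(d) and small(a) THEN bird(d)]; rule 5 [IF small(a) THEN locked(d)]. New: bird(d), locked(d).
Round 2: rule 1 [IF bird(d) THEN has_feathers(a)]; rule 4 [IF locked(d) and swims(d) THEN mammal(a)]. New: has_feathers(a), mammal(a).
Round 3: rule 6 [IF has_feathers(a) THEN signed(d)]. New: signed(d).
Round 4: rule 2 [IF signed(d) and locked(d) THEN large(d)]; rule 8 [IF signed(d) and swims(d) THEN valid(d)]; rule 9 [IF signed(d) and wooden(d) THEN closed(a)]. New: large(d), valid(d), closed(a).
Closure: {bird(d), closed(a), flagged(d), green(a), has_feathers(a), hot(d), large(d), locked(d), mammal(a), signed(d), small(a), swims(d), valid(d), wooden(d)} — 14 facts.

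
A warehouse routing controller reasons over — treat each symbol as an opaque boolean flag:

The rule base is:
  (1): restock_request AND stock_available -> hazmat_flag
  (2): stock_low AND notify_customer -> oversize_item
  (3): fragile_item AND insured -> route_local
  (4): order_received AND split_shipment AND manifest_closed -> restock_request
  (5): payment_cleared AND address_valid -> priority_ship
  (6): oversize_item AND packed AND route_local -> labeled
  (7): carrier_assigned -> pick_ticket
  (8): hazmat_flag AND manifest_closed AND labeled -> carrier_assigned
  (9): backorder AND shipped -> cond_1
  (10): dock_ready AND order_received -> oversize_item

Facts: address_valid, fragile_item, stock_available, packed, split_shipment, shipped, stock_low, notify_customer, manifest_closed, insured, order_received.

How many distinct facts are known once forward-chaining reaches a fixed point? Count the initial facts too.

Round 1: (2) [stock_low AND notify_customer -> oversize_item]; (3) [fragile_item AND insured -> route_local]; (4) [order_received AND split_shipment AND manifest_closed -> restock_request]. Adds oversize_item, route_local, restock_request.
Round 2: (1) [restock_request AND stock_available -> hazmat_flag]; (6) [oversize_item AND packed AND route_local -> labeled]. Adds hazmat_flag, labeled.
Round 3: (8) [hazmat_flag AND manifest_closed AND labeled -> carrier_assigned]. Adds carrier_assigned.
Round 4: (7) [carrier_assigned -> pick_ticket]. Adds pick_ticket.
Closure: {address_valid, carrier_assigned, fragile_item, hazmat_flag, insured, labeled, manifest_closed, notify_customer, order_received, oversize_item, packed, pick_ticket, restock_request, route_local, shipped, split_shipment, stock_available, stock_low} — 18 facts.

18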